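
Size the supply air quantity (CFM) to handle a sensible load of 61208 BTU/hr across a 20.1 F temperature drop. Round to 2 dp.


CFM = 61208 / (1.08 * 20.1) = 2819.61

2819.61 CFM


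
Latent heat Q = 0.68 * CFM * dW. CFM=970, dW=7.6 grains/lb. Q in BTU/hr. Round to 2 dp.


Q = 0.68 * 970 * 7.6 = 5012.96 BTU/hr

5012.96 BTU/hr


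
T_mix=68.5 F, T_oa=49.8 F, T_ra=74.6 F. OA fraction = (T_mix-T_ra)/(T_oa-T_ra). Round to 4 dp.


frac = (68.5 - 74.6) / (49.8 - 74.6) = 0.2460

0.2460


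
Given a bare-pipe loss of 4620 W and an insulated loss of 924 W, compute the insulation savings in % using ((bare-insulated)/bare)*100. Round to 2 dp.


Savings = ((4620-924)/4620)*100 = 80.00 %

80.00 %


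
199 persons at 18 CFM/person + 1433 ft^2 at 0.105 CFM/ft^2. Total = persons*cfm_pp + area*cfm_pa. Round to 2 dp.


Total = 199*18 + 1433*0.105 = 3732.47 CFM

3732.47 CFM


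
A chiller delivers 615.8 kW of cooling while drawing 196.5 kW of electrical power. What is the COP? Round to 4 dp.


COP = 615.8 / 196.5 = 3.1338

3.1338


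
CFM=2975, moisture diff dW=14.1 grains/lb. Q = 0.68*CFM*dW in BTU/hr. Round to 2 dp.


Q = 0.68 * 2975 * 14.1 = 28524.30 BTU/hr

28524.30 BTU/hr


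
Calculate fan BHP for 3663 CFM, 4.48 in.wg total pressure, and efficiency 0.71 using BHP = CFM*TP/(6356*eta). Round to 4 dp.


BHP = 3663 * 4.48 / (6356 * 0.71) = 3.6364 hp

3.6364 hp


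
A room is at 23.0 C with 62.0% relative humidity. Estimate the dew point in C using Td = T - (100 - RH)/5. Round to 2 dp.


Td = 23.0 - (100-62.0)/5 = 15.40 C

15.40 C


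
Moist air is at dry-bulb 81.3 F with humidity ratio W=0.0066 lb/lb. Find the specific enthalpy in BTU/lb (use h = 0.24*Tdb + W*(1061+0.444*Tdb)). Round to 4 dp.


h = 0.24*81.3 + 0.0066*(1061+0.444*81.3) = 26.7528 BTU/lb

26.7528 BTU/lb


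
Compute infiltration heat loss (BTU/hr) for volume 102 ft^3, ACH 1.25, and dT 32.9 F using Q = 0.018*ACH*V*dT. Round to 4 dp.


Q = 0.018 * 1.25 * 102 * 32.9 = 75.5055 BTU/hr

75.5055 BTU/hr


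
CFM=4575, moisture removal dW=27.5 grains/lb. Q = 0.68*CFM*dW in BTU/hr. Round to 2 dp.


Q = 0.68 * 4575 * 27.5 = 85552.50 BTU/hr

85552.50 BTU/hr


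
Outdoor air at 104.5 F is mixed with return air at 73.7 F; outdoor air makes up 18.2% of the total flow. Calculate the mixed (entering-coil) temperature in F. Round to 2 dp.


T_mix = 73.7 + (18.2/100)*(104.5-73.7) = 79.31 F

79.31 F


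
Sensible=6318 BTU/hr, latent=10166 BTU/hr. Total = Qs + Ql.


Qt = 6318 + 10166 = 16484 BTU/hr

16484 BTU/hr


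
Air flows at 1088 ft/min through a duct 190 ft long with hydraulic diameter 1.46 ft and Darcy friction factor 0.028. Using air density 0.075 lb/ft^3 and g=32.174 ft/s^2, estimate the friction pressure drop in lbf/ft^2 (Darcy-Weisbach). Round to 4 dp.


v_fps = 1088/60 = 18.1333 ft/s
dp = 0.028*(190/1.46)*0.075*18.1333^2/(2*32.174) = 1.3965 lbf/ft^2

1.3965 lbf/ft^2


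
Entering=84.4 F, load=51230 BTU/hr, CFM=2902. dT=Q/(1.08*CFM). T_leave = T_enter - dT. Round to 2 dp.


dT = 51230/(1.08*2902) = 16.3457
T_leave = 84.4 - 16.3457 = 68.05 F

68.05 F


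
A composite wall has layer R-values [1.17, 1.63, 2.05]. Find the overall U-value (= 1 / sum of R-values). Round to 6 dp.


R_total = 1.17 + 1.63 + 2.05 = 4.85
U = 1/4.85 = 0.206186

0.206186


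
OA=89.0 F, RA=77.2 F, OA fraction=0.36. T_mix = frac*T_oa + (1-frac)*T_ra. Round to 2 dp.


T_mix = 0.36*89.0 + 0.64*77.2 = 81.45 F

81.45 F


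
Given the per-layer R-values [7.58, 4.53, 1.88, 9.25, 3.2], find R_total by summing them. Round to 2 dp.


R_total = 7.58 + 4.53 + 1.88 + 9.25 + 3.2 = 26.44

26.44


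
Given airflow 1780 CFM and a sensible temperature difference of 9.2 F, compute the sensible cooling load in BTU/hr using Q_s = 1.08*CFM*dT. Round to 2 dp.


Q = 1.08 * 1780 * 9.2 = 17686.08 BTU/hr

17686.08 BTU/hr


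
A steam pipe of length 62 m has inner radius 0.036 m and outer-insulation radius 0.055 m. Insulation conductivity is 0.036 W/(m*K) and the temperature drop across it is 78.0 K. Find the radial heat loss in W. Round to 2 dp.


Q = 2*pi*0.036*62*78.0/ln(0.055/0.036) = 2581.03 W

2581.03 W


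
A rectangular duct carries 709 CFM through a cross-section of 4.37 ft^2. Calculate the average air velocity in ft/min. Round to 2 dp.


V = 709 / 4.37 = 162.24 ft/min

162.24 ft/min


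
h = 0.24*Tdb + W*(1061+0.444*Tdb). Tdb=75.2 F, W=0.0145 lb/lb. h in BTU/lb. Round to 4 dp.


h = 0.24*75.2 + 0.0145*(1061+0.444*75.2) = 33.9166 BTU/lb

33.9166 BTU/lb


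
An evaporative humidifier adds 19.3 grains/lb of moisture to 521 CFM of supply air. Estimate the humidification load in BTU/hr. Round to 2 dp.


Q = 0.68 * 521 * 19.3 = 6837.60 BTU/hr

6837.60 BTU/hr


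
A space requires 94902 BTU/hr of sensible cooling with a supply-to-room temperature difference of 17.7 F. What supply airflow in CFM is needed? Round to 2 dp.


CFM = 94902 / (1.08 * 17.7) = 4964.53

4964.53 CFM


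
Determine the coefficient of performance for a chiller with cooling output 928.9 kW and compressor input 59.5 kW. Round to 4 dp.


COP = 928.9 / 59.5 = 15.6118

15.6118


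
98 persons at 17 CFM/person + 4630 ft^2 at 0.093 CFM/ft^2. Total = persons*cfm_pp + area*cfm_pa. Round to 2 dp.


Total = 98*17 + 4630*0.093 = 2096.59 CFM

2096.59 CFM


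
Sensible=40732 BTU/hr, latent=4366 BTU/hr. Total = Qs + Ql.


Qt = 40732 + 4366 = 45098 BTU/hr

45098 BTU/hr


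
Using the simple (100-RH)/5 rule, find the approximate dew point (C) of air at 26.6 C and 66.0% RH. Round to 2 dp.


Td = 26.6 - (100-66.0)/5 = 19.80 C

19.80 C


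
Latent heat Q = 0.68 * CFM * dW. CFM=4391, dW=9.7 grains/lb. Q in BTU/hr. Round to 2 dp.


Q = 0.68 * 4391 * 9.7 = 28963.04 BTU/hr

28963.04 BTU/hr


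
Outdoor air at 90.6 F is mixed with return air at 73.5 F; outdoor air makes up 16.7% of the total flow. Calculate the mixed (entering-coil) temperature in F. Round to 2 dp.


T_mix = 73.5 + (16.7/100)*(90.6-73.5) = 76.36 F

76.36 F


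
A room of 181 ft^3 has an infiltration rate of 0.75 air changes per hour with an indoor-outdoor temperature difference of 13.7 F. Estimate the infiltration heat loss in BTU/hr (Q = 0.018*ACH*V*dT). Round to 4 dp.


Q = 0.018 * 0.75 * 181 * 13.7 = 33.4760 BTU/hr

33.4760 BTU/hr


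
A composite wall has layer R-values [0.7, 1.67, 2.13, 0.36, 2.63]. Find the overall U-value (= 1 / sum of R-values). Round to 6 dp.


R_total = 0.7 + 1.67 + 2.13 + 0.36 + 2.63 = 7.49
U = 1/7.49 = 0.133511

0.133511


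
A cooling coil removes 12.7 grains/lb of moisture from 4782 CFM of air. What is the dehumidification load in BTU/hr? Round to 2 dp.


Q = 0.68 * 4782 * 12.7 = 41297.35 BTU/hr

41297.35 BTU/hr


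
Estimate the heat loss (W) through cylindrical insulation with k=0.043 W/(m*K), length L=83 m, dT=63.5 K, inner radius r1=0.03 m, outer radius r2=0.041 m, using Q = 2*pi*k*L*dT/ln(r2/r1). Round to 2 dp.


Q = 2*pi*0.043*83*63.5/ln(0.041/0.03) = 4558.52 W

4558.52 W


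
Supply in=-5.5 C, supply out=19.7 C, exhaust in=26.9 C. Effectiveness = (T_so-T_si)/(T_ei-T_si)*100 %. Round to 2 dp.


eff = (19.7-(-5.5))/(26.9-(-5.5))*100 = 77.78 %

77.78 %


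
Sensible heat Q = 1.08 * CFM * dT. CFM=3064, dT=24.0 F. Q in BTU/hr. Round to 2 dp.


Q = 1.08 * 3064 * 24.0 = 79418.88 BTU/hr

79418.88 BTU/hr


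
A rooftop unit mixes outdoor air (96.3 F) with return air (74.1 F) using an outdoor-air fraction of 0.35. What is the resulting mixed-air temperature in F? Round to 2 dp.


T_mix = 0.35*96.3 + 0.65*74.1 = 81.87 F

81.87 F


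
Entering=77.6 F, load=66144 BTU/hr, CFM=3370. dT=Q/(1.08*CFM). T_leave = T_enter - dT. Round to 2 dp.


dT = 66144/(1.08*3370) = 18.1734
T_leave = 77.6 - 18.1734 = 59.43 F

59.43 F


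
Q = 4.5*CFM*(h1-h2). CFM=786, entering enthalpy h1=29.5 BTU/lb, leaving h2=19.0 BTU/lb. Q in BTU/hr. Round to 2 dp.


Q = 4.5 * 786 * (29.5 - 19.0) = 37138.50 BTU/hr

37138.50 BTU/hr


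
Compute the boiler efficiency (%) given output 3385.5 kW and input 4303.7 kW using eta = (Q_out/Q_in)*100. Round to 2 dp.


eta = (3385.5/4303.7)*100 = 78.66 %

78.66 %


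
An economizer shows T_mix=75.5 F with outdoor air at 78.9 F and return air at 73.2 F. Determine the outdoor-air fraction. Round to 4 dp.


frac = (75.5 - 73.2) / (78.9 - 73.2) = 0.4035

0.4035


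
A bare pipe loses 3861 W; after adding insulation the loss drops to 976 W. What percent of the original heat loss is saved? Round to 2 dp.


Savings = ((3861-976)/3861)*100 = 74.72 %

74.72 %


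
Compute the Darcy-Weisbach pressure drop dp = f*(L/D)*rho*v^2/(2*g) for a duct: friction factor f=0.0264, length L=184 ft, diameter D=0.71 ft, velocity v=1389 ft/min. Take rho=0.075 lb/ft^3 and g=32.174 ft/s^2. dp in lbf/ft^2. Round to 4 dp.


v_fps = 1389/60 = 23.15 ft/s
dp = 0.0264*(184/0.71)*0.075*23.15^2/(2*32.174) = 4.2736 lbf/ft^2

4.2736 lbf/ft^2


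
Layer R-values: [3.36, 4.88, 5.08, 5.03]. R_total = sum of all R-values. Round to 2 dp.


R_total = 3.36 + 4.88 + 5.08 + 5.03 = 18.35

18.35


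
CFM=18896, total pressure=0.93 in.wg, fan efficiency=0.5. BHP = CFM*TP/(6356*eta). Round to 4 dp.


BHP = 18896 * 0.93 / (6356 * 0.5) = 5.5297 hp

5.5297 hp


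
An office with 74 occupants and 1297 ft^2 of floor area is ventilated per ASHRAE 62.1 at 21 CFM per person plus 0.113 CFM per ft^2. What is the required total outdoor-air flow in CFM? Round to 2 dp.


Total = 74*21 + 1297*0.113 = 1700.56 CFM

1700.56 CFM


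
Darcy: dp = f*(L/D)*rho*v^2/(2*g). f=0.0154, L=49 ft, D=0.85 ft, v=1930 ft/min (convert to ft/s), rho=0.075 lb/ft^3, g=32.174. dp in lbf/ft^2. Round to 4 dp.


v_fps = 1930/60 = 32.1667 ft/s
dp = 0.0154*(49/0.85)*0.075*32.1667^2/(2*32.174) = 1.0706 lbf/ft^2

1.0706 lbf/ft^2


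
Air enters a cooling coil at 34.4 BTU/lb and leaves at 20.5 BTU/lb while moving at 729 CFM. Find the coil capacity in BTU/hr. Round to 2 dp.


Q = 4.5 * 729 * (34.4 - 20.5) = 45598.95 BTU/hr

45598.95 BTU/hr


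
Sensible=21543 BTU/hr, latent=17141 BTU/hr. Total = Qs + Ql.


Qt = 21543 + 17141 = 38684 BTU/hr

38684 BTU/hr


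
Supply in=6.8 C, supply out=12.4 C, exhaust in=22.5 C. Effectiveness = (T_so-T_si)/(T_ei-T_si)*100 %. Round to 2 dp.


eff = (12.4-6.8)/(22.5-6.8)*100 = 35.67 %

35.67 %


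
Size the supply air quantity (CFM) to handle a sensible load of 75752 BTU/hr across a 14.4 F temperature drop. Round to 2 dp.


CFM = 75752 / (1.08 * 14.4) = 4870.88

4870.88 CFM


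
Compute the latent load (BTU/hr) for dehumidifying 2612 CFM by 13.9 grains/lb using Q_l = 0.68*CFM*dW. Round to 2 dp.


Q = 0.68 * 2612 * 13.9 = 24688.62 BTU/hr

24688.62 BTU/hr


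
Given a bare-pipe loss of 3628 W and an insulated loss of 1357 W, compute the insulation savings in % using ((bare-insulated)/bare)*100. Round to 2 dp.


Savings = ((3628-1357)/3628)*100 = 62.60 %

62.60 %


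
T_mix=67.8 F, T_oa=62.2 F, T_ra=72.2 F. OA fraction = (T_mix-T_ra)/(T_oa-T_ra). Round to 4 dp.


frac = (67.8 - 72.2) / (62.2 - 72.2) = 0.4400

0.4400


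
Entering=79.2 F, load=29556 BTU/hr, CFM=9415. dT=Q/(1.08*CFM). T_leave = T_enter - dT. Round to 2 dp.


dT = 29556/(1.08*9415) = 2.9067
T_leave = 79.2 - 2.9067 = 76.29 F

76.29 F


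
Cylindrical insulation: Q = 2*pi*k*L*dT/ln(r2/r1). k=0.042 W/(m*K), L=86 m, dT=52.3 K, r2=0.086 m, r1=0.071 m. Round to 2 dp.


Q = 2*pi*0.042*86*52.3/ln(0.086/0.071) = 6192.71 W

6192.71 W


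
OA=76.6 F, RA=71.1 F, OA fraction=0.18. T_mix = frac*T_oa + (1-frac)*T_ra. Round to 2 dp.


T_mix = 0.18*76.6 + 0.82*71.1 = 72.09 F

72.09 F


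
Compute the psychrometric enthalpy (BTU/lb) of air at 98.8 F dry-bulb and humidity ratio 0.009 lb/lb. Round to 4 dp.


h = 0.24*98.8 + 0.009*(1061+0.444*98.8) = 33.6558 BTU/lb

33.6558 BTU/lb


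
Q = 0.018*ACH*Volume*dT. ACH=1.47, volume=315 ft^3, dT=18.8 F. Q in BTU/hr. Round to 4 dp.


Q = 0.018 * 1.47 * 315 * 18.8 = 156.6961 BTU/hr

156.6961 BTU/hr


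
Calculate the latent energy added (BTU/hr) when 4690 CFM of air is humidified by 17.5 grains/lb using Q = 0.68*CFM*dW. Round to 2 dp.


Q = 0.68 * 4690 * 17.5 = 55811.00 BTU/hr

55811.00 BTU/hr


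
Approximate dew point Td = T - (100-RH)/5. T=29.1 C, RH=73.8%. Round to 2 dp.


Td = 29.1 - (100-73.8)/5 = 23.86 C

23.86 C


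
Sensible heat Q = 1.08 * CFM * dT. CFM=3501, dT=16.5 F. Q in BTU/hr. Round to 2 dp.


Q = 1.08 * 3501 * 16.5 = 62387.82 BTU/hr

62387.82 BTU/hr


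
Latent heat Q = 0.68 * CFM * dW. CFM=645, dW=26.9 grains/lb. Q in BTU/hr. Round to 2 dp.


Q = 0.68 * 645 * 26.9 = 11798.34 BTU/hr

11798.34 BTU/hr


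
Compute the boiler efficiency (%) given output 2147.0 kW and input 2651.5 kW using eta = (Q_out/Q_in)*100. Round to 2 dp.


eta = (2147.0/2651.5)*100 = 80.97 %

80.97 %


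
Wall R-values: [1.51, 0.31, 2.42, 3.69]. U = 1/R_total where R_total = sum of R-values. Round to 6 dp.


R_total = 1.51 + 0.31 + 2.42 + 3.69 = 7.93
U = 1/7.93 = 0.126103

0.126103


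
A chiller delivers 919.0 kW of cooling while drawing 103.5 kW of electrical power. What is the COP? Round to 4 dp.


COP = 919.0 / 103.5 = 8.8792

8.8792


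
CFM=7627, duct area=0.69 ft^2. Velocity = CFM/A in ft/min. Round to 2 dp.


V = 7627 / 0.69 = 11053.62 ft/min

11053.62 ft/min


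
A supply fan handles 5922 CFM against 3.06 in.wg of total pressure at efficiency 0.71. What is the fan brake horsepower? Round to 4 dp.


BHP = 5922 * 3.06 / (6356 * 0.71) = 4.0156 hp

4.0156 hp


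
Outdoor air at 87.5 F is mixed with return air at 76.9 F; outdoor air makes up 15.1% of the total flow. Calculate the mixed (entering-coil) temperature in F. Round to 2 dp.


T_mix = 76.9 + (15.1/100)*(87.5-76.9) = 78.50 F

78.50 F


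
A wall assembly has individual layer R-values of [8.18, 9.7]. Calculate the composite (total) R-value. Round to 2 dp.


R_total = 8.18 + 9.7 = 17.88

17.88


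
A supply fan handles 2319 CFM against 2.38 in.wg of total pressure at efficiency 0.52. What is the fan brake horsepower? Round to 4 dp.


BHP = 2319 * 2.38 / (6356 * 0.52) = 1.6699 hp

1.6699 hp


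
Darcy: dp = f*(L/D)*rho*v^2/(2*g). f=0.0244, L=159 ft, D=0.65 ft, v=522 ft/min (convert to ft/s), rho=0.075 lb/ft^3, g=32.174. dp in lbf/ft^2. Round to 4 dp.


v_fps = 522/60 = 8.7 ft/s
dp = 0.0244*(159/0.65)*0.075*8.7^2/(2*32.174) = 0.5265 lbf/ft^2

0.5265 lbf/ft^2


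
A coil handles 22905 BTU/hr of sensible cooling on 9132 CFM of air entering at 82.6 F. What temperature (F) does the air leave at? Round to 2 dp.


dT = 22905/(1.08*9132) = 2.3224
T_leave = 82.6 - 2.3224 = 80.28 F

80.28 F


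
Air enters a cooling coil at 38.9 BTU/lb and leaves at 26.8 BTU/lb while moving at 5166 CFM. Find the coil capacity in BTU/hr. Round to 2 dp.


Q = 4.5 * 5166 * (38.9 - 26.8) = 281288.70 BTU/hr

281288.70 BTU/hr


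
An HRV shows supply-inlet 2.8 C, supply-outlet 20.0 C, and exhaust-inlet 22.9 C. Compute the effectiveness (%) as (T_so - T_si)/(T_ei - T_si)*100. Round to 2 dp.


eff = (20.0-2.8)/(22.9-2.8)*100 = 85.57 %

85.57 %


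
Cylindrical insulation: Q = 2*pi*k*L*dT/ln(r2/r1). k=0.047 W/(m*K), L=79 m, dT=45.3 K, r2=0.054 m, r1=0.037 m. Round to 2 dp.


Q = 2*pi*0.047*79*45.3/ln(0.054/0.037) = 2795.34 W

2795.34 W


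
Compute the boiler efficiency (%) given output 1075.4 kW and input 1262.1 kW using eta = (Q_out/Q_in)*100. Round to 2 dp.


eta = (1075.4/1262.1)*100 = 85.21 %

85.21 %


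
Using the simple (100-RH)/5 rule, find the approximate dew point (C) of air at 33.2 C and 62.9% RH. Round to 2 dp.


Td = 33.2 - (100-62.9)/5 = 25.78 C

25.78 C


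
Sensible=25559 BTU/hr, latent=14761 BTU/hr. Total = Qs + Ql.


Qt = 25559 + 14761 = 40320 BTU/hr

40320 BTU/hr


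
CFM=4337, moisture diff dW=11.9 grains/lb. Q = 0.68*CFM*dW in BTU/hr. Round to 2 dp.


Q = 0.68 * 4337 * 11.9 = 35095.00 BTU/hr

35095.00 BTU/hr


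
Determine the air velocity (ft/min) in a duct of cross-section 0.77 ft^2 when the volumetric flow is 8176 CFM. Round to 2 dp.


V = 8176 / 0.77 = 10618.18 ft/min

10618.18 ft/min


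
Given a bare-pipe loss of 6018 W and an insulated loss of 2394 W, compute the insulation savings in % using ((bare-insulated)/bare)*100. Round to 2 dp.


Savings = ((6018-2394)/6018)*100 = 60.22 %

60.22 %


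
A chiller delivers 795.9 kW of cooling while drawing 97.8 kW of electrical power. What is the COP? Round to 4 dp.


COP = 795.9 / 97.8 = 8.1380

8.1380


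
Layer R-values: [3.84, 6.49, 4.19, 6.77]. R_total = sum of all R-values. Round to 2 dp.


R_total = 3.84 + 6.49 + 4.19 + 6.77 = 21.29

21.29


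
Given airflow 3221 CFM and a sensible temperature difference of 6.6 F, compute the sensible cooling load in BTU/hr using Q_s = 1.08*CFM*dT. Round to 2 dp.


Q = 1.08 * 3221 * 6.6 = 22959.29 BTU/hr

22959.29 BTU/hr


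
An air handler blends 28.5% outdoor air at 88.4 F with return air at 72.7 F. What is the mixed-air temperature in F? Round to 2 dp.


T_mix = 72.7 + (28.5/100)*(88.4-72.7) = 77.17 F

77.17 F


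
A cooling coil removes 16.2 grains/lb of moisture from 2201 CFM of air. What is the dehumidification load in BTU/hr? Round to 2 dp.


Q = 0.68 * 2201 * 16.2 = 24246.22 BTU/hr

24246.22 BTU/hr


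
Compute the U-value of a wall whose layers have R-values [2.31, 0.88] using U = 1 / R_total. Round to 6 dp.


R_total = 2.31 + 0.88 = 3.19
U = 1/3.19 = 0.313480

0.313480


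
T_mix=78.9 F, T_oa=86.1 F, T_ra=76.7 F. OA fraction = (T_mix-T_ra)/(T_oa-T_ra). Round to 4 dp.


frac = (78.9 - 76.7) / (86.1 - 76.7) = 0.2340

0.2340


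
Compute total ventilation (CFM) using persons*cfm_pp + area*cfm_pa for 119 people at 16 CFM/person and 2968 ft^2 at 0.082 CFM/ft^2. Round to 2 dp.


Total = 119*16 + 2968*0.082 = 2147.38 CFM

2147.38 CFM


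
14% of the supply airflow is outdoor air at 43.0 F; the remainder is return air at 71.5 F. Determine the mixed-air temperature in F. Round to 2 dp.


T_mix = 0.14*43.0 + 0.86*71.5 = 67.51 F

67.51 F


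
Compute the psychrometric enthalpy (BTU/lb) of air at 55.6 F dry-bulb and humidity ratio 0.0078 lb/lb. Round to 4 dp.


h = 0.24*55.6 + 0.0078*(1061+0.444*55.6) = 21.8124 BTU/lb

21.8124 BTU/lb


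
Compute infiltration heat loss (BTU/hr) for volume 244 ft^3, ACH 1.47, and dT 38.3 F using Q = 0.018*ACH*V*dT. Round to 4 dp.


Q = 0.018 * 1.47 * 244 * 38.3 = 247.2740 BTU/hr

247.2740 BTU/hr


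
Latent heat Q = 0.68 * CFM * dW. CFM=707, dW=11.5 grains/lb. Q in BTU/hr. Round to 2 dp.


Q = 0.68 * 707 * 11.5 = 5528.74 BTU/hr

5528.74 BTU/hr


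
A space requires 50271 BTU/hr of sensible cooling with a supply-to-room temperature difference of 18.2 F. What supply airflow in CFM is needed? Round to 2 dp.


CFM = 50271 / (1.08 * 18.2) = 2557.54

2557.54 CFM


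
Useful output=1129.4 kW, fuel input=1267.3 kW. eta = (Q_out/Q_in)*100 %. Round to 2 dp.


eta = (1129.4/1267.3)*100 = 89.12 %

89.12 %


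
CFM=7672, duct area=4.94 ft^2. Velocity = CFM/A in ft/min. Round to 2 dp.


V = 7672 / 4.94 = 1553.04 ft/min

1553.04 ft/min


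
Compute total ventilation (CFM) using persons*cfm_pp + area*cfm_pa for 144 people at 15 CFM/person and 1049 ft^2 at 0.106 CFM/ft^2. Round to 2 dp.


Total = 144*15 + 1049*0.106 = 2271.19 CFM

2271.19 CFM


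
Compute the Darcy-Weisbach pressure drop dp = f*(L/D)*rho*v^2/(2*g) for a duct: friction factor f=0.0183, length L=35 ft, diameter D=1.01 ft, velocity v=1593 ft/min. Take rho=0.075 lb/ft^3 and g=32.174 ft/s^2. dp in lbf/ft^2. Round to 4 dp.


v_fps = 1593/60 = 26.55 ft/s
dp = 0.0183*(35/1.01)*0.075*26.55^2/(2*32.174) = 0.5210 lbf/ft^2

0.5210 lbf/ft^2


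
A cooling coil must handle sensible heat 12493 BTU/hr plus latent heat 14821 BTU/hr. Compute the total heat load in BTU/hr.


Qt = 12493 + 14821 = 27314 BTU/hr

27314 BTU/hr


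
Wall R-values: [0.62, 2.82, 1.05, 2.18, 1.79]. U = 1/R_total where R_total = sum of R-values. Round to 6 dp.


R_total = 0.62 + 2.82 + 1.05 + 2.18 + 1.79 = 8.46
U = 1/8.46 = 0.118203

0.118203


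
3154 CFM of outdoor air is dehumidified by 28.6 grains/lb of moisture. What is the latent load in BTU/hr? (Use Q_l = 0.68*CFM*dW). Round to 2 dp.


Q = 0.68 * 3154 * 28.6 = 61338.99 BTU/hr

61338.99 BTU/hr


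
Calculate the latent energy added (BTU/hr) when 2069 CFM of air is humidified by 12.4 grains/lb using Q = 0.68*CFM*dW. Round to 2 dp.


Q = 0.68 * 2069 * 12.4 = 17445.81 BTU/hr

17445.81 BTU/hr


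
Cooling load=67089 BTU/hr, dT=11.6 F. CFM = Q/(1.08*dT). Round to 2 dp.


CFM = 67089 / (1.08 * 11.6) = 5355.12

5355.12 CFM


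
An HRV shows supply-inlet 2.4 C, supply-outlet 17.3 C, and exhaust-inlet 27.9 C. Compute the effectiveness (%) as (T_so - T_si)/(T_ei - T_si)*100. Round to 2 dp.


eff = (17.3-2.4)/(27.9-2.4)*100 = 58.43 %

58.43 %


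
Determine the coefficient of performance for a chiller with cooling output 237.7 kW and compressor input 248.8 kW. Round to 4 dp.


COP = 237.7 / 248.8 = 0.9554

0.9554


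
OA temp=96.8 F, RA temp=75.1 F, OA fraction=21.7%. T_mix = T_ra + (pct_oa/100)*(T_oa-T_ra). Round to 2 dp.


T_mix = 75.1 + (21.7/100)*(96.8-75.1) = 79.81 F

79.81 F


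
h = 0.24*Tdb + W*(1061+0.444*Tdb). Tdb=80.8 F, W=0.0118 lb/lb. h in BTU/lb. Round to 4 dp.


h = 0.24*80.8 + 0.0118*(1061+0.444*80.8) = 32.3351 BTU/lb

32.3351 BTU/lb


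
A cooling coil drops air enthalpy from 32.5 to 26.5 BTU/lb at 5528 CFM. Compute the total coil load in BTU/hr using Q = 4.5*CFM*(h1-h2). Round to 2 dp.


Q = 4.5 * 5528 * (32.5 - 26.5) = 149256.00 BTU/hr

149256.00 BTU/hr


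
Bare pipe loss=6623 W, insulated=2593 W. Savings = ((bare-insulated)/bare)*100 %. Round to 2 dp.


Savings = ((6623-2593)/6623)*100 = 60.85 %

60.85 %


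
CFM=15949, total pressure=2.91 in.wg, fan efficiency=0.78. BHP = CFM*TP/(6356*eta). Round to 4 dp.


BHP = 15949 * 2.91 / (6356 * 0.78) = 9.3616 hp

9.3616 hp


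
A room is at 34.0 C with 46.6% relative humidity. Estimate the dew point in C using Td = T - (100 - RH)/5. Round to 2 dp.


Td = 34.0 - (100-46.6)/5 = 23.32 C

23.32 C


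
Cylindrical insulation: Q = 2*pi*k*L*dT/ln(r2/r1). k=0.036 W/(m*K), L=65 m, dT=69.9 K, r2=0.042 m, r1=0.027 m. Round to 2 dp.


Q = 2*pi*0.036*65*69.9/ln(0.042/0.027) = 2326.03 W

2326.03 W


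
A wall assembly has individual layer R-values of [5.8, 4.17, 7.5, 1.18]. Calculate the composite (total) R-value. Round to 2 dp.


R_total = 5.8 + 4.17 + 7.5 + 1.18 = 18.65

18.65


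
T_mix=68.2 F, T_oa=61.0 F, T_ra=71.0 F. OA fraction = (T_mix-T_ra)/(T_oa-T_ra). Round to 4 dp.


frac = (68.2 - 71.0) / (61.0 - 71.0) = 0.2800

0.2800


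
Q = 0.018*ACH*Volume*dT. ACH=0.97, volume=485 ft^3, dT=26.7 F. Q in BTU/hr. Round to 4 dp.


Q = 0.018 * 0.97 * 485 * 26.7 = 226.0983 BTU/hr

226.0983 BTU/hr


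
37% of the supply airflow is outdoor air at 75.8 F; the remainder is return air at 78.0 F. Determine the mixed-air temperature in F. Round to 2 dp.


T_mix = 0.37*75.8 + 0.63*78.0 = 77.19 F

77.19 F


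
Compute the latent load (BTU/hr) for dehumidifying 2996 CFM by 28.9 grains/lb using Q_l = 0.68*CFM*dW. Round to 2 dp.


Q = 0.68 * 2996 * 28.9 = 58877.39 BTU/hr

58877.39 BTU/hr


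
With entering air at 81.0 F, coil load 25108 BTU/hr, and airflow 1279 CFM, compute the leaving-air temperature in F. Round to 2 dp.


dT = 25108/(1.08*1279) = 18.1768
T_leave = 81.0 - 18.1768 = 62.82 F

62.82 F


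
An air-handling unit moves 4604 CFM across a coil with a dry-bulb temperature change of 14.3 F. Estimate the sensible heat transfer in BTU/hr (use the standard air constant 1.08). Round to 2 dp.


Q = 1.08 * 4604 * 14.3 = 71104.18 BTU/hr

71104.18 BTU/hr


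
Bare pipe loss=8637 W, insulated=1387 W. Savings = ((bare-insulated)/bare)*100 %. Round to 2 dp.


Savings = ((8637-1387)/8637)*100 = 83.94 %

83.94 %


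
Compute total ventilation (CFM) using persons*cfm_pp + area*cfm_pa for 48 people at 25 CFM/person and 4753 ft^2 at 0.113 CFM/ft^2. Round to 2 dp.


Total = 48*25 + 4753*0.113 = 1737.09 CFM

1737.09 CFM


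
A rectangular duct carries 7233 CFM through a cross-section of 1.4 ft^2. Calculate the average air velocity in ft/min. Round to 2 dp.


V = 7233 / 1.4 = 5166.43 ft/min

5166.43 ft/min


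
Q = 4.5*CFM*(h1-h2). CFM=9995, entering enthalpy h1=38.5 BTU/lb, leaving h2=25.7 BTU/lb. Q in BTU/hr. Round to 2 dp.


Q = 4.5 * 9995 * (38.5 - 25.7) = 575712.00 BTU/hr

575712.00 BTU/hr


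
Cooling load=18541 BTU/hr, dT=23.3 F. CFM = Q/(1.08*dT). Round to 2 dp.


CFM = 18541 / (1.08 * 23.3) = 736.81

736.81 CFM


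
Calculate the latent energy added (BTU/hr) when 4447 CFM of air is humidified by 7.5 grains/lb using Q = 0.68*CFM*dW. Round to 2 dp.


Q = 0.68 * 4447 * 7.5 = 22679.70 BTU/hr

22679.70 BTU/hr


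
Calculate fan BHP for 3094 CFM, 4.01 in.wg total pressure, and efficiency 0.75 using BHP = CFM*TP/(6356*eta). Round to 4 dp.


BHP = 3094 * 4.01 / (6356 * 0.75) = 2.6027 hp

2.6027 hp


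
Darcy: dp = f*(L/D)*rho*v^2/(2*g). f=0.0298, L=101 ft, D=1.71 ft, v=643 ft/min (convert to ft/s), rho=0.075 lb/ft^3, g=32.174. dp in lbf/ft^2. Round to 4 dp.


v_fps = 643/60 = 10.7167 ft/s
dp = 0.0298*(101/1.71)*0.075*10.7167^2/(2*32.174) = 0.2356 lbf/ft^2

0.2356 lbf/ft^2


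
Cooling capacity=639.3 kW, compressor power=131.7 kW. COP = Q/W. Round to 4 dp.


COP = 639.3 / 131.7 = 4.8542

4.8542


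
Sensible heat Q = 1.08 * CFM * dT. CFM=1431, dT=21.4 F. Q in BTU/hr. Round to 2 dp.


Q = 1.08 * 1431 * 21.4 = 33073.27 BTU/hr

33073.27 BTU/hr


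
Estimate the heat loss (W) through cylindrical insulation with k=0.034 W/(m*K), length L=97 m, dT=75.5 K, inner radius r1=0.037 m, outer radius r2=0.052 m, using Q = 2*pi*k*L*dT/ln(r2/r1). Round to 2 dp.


Q = 2*pi*0.034*97*75.5/ln(0.052/0.037) = 4597.09 W

4597.09 W


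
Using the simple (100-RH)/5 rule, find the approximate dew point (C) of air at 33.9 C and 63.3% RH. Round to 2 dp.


Td = 33.9 - (100-63.3)/5 = 26.56 C

26.56 C


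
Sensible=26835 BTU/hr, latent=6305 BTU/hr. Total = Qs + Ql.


Qt = 26835 + 6305 = 33140 BTU/hr

33140 BTU/hr


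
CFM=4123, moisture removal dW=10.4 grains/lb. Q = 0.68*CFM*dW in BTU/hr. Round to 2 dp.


Q = 0.68 * 4123 * 10.4 = 29157.86 BTU/hr

29157.86 BTU/hr


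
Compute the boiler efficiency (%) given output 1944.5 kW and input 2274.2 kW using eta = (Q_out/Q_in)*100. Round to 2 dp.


eta = (1944.5/2274.2)*100 = 85.50 %

85.50 %


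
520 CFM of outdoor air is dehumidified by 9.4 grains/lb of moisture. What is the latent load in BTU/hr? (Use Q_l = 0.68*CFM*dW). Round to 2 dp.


Q = 0.68 * 520 * 9.4 = 3323.84 BTU/hr

3323.84 BTU/hr


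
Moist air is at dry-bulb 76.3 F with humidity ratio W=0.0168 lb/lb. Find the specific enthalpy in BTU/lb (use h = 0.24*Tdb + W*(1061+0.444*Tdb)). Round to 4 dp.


h = 0.24*76.3 + 0.0168*(1061+0.444*76.3) = 36.7059 BTU/lb

36.7059 BTU/lb


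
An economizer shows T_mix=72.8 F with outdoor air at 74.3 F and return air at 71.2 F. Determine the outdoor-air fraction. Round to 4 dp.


frac = (72.8 - 71.2) / (74.3 - 71.2) = 0.5161

0.5161


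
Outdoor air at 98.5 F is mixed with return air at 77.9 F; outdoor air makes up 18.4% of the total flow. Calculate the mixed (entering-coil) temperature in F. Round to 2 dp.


T_mix = 77.9 + (18.4/100)*(98.5-77.9) = 81.69 F

81.69 F


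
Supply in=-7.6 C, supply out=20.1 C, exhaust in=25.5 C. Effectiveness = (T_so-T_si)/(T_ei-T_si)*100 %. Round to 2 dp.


eff = (20.1-(-7.6))/(25.5-(-7.6))*100 = 83.69 %

83.69 %


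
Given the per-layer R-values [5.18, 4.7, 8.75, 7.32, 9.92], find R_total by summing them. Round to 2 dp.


R_total = 5.18 + 4.7 + 8.75 + 7.32 + 9.92 = 35.87

35.87


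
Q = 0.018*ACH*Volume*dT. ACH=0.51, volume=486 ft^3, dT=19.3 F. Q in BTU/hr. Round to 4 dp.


Q = 0.018 * 0.51 * 486 * 19.3 = 86.1066 BTU/hr

86.1066 BTU/hr


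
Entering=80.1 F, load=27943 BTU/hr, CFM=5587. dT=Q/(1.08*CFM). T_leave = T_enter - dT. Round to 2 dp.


dT = 27943/(1.08*5587) = 4.6310
T_leave = 80.1 - 4.6310 = 75.47 F

75.47 F


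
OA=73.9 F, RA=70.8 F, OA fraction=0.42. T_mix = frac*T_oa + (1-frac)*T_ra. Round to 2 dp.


T_mix = 0.42*73.9 + 0.58*70.8 = 72.10 F

72.10 F


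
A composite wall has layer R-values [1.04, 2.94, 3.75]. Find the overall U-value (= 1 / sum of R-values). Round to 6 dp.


R_total = 1.04 + 2.94 + 3.75 = 7.73
U = 1/7.73 = 0.129366

0.129366


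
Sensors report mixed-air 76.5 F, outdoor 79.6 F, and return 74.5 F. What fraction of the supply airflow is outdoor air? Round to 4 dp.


frac = (76.5 - 74.5) / (79.6 - 74.5) = 0.3922

0.3922


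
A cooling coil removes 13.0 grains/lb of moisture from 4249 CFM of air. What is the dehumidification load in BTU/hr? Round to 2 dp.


Q = 0.68 * 4249 * 13.0 = 37561.16 BTU/hr

37561.16 BTU/hr


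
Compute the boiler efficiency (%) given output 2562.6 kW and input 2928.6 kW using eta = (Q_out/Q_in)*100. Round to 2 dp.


eta = (2562.6/2928.6)*100 = 87.50 %

87.50 %


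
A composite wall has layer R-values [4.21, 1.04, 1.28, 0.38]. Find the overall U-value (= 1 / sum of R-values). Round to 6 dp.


R_total = 4.21 + 1.04 + 1.28 + 0.38 = 6.91
U = 1/6.91 = 0.144718

0.144718


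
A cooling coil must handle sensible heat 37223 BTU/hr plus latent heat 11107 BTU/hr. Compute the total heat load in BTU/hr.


Qt = 37223 + 11107 = 48330 BTU/hr

48330 BTU/hr


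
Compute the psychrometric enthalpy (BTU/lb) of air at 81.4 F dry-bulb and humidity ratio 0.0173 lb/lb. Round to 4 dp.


h = 0.24*81.4 + 0.0173*(1061+0.444*81.4) = 38.5165 BTU/lb

38.5165 BTU/lb


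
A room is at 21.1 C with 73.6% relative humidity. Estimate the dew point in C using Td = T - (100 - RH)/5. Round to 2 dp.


Td = 21.1 - (100-73.6)/5 = 15.82 C

15.82 C


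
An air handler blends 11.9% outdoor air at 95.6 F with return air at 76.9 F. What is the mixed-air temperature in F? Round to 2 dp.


T_mix = 76.9 + (11.9/100)*(95.6-76.9) = 79.13 F

79.13 F


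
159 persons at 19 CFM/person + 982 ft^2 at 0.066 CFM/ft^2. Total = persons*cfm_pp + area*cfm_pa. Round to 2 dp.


Total = 159*19 + 982*0.066 = 3085.81 CFM

3085.81 CFM


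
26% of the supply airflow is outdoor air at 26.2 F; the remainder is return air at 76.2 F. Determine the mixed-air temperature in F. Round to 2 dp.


T_mix = 0.26*26.2 + 0.74*76.2 = 63.20 F

63.20 F


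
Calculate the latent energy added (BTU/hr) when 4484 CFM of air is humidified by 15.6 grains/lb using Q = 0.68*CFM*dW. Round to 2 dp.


Q = 0.68 * 4484 * 15.6 = 47566.27 BTU/hr

47566.27 BTU/hr


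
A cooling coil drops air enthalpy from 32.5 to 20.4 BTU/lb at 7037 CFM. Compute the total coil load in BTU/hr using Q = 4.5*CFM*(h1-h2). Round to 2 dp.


Q = 4.5 * 7037 * (32.5 - 20.4) = 383164.65 BTU/hr

383164.65 BTU/hr


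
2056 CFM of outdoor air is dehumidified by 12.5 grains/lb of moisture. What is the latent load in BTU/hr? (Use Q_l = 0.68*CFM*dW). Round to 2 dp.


Q = 0.68 * 2056 * 12.5 = 17476.00 BTU/hr

17476.00 BTU/hr


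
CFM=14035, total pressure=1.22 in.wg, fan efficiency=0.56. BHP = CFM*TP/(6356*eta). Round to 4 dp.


BHP = 14035 * 1.22 / (6356 * 0.56) = 4.8106 hp

4.8106 hp


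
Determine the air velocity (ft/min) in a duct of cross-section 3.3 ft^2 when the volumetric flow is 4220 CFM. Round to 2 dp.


V = 4220 / 3.3 = 1278.79 ft/min

1278.79 ft/min


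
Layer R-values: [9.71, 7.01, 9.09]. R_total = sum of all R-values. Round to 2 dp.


R_total = 9.71 + 7.01 + 9.09 = 25.81

25.81


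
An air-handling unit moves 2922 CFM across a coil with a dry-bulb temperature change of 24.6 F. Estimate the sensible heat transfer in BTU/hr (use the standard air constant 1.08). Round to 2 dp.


Q = 1.08 * 2922 * 24.6 = 77631.70 BTU/hr

77631.70 BTU/hr


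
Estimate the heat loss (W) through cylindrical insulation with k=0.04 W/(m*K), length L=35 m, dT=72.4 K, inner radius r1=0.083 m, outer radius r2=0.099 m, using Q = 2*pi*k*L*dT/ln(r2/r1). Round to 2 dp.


Q = 2*pi*0.04*35*72.4/ln(0.099/0.083) = 3612.81 W

3612.81 W


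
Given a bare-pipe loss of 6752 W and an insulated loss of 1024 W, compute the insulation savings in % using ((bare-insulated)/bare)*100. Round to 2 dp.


Savings = ((6752-1024)/6752)*100 = 84.83 %

84.83 %


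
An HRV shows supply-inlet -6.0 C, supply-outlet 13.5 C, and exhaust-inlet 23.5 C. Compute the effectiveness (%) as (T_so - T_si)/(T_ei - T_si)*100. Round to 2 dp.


eff = (13.5-(-6.0))/(23.5-(-6.0))*100 = 66.10 %

66.10 %


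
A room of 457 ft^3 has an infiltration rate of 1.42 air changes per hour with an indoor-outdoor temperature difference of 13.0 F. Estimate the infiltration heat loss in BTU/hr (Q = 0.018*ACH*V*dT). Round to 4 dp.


Q = 0.018 * 1.42 * 457 * 13.0 = 151.8520 BTU/hr

151.8520 BTU/hr


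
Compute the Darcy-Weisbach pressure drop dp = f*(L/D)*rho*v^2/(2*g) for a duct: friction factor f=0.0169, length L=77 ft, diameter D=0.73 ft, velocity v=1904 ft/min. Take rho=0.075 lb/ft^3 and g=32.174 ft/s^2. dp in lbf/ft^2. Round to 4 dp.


v_fps = 1904/60 = 31.7333 ft/s
dp = 0.0169*(77/0.73)*0.075*31.7333^2/(2*32.174) = 2.0922 lbf/ft^2

2.0922 lbf/ft^2


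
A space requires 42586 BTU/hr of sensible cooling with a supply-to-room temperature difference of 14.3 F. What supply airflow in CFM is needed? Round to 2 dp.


CFM = 42586 / (1.08 * 14.3) = 2757.45

2757.45 CFM


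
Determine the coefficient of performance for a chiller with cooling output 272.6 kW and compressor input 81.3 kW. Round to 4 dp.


COP = 272.6 / 81.3 = 3.3530

3.3530


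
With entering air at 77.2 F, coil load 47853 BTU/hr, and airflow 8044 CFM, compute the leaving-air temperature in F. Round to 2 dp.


dT = 47853/(1.08*8044) = 5.5082
T_leave = 77.2 - 5.5082 = 71.69 F

71.69 F


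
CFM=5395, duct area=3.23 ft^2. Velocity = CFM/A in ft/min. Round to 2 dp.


V = 5395 / 3.23 = 1670.28 ft/min

1670.28 ft/min


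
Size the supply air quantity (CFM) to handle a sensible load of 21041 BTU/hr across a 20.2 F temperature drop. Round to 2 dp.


CFM = 21041 / (1.08 * 20.2) = 964.48

964.48 CFM


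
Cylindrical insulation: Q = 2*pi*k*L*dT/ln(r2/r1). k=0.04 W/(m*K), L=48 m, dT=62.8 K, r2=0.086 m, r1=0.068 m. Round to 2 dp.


Q = 2*pi*0.04*48*62.8/ln(0.086/0.068) = 3226.04 W

3226.04 W


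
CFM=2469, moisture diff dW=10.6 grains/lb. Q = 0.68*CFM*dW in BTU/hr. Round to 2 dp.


Q = 0.68 * 2469 * 10.6 = 17796.55 BTU/hr

17796.55 BTU/hr


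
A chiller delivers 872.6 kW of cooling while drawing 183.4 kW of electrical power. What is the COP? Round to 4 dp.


COP = 872.6 / 183.4 = 4.7579

4.7579


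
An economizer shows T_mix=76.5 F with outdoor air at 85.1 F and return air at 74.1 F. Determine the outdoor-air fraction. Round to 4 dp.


frac = (76.5 - 74.1) / (85.1 - 74.1) = 0.2182

0.2182


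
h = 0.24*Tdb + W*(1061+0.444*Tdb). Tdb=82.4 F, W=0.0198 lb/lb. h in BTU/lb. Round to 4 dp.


h = 0.24*82.4 + 0.0198*(1061+0.444*82.4) = 41.5082 BTU/lb

41.5082 BTU/lb


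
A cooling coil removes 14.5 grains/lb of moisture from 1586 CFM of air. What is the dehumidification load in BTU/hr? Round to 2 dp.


Q = 0.68 * 1586 * 14.5 = 15637.96 BTU/hr

15637.96 BTU/hr


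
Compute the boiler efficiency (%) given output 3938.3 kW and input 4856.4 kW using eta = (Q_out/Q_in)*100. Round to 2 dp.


eta = (3938.3/4856.4)*100 = 81.10 %

81.10 %


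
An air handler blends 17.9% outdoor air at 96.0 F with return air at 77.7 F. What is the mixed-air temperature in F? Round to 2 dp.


T_mix = 77.7 + (17.9/100)*(96.0-77.7) = 80.98 F

80.98 F


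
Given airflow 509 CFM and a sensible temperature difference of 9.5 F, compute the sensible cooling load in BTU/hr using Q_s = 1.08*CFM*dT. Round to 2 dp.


Q = 1.08 * 509 * 9.5 = 5222.34 BTU/hr

5222.34 BTU/hr


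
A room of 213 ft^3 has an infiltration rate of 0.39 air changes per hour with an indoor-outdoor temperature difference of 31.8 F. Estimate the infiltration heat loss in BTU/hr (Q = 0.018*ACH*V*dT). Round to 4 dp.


Q = 0.018 * 0.39 * 213 * 31.8 = 47.5493 BTU/hr

47.5493 BTU/hr


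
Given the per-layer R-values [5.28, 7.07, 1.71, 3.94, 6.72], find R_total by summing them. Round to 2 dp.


R_total = 5.28 + 7.07 + 1.71 + 3.94 + 6.72 = 24.72

24.72


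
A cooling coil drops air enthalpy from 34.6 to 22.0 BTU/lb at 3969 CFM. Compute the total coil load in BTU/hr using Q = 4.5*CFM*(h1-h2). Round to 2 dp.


Q = 4.5 * 3969 * (34.6 - 22.0) = 225042.30 BTU/hr

225042.30 BTU/hr


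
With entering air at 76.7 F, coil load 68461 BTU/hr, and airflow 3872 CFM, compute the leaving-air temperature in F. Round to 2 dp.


dT = 68461/(1.08*3872) = 16.3713
T_leave = 76.7 - 16.3713 = 60.33 F

60.33 F


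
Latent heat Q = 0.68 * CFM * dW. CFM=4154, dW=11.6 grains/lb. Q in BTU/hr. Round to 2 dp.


Q = 0.68 * 4154 * 11.6 = 32766.75 BTU/hr

32766.75 BTU/hr


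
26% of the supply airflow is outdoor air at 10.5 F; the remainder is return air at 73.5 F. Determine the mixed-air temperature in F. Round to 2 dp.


T_mix = 0.26*10.5 + 0.74*73.5 = 57.12 F

57.12 F


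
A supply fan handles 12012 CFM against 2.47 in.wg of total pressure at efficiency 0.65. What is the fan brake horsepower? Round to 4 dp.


BHP = 12012 * 2.47 / (6356 * 0.65) = 7.1815 hp

7.1815 hp


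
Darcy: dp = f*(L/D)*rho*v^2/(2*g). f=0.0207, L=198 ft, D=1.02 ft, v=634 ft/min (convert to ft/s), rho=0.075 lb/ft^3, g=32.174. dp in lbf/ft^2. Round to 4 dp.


v_fps = 634/60 = 10.5667 ft/s
dp = 0.0207*(198/1.02)*0.075*10.5667^2/(2*32.174) = 0.5229 lbf/ft^2

0.5229 lbf/ft^2


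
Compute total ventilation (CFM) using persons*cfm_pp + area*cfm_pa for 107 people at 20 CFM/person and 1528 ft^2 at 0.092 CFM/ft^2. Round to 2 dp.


Total = 107*20 + 1528*0.092 = 2280.58 CFM

2280.58 CFM


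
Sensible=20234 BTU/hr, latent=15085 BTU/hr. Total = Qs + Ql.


Qt = 20234 + 15085 = 35319 BTU/hr

35319 BTU/hr


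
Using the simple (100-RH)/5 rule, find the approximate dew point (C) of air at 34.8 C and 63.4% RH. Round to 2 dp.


Td = 34.8 - (100-63.4)/5 = 27.48 C

27.48 C


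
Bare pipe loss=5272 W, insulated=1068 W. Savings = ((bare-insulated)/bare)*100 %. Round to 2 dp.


Savings = ((5272-1068)/5272)*100 = 79.74 %

79.74 %


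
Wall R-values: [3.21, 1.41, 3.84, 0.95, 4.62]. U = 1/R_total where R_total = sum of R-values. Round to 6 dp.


R_total = 3.21 + 1.41 + 3.84 + 0.95 + 4.62 = 14.03
U = 1/14.03 = 0.071276

0.071276


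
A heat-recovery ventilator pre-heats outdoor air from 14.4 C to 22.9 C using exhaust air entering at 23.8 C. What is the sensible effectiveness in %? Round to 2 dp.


eff = (22.9-14.4)/(23.8-14.4)*100 = 90.43 %

90.43 %


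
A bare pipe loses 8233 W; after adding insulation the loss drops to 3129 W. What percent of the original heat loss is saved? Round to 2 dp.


Savings = ((8233-3129)/8233)*100 = 61.99 %

61.99 %


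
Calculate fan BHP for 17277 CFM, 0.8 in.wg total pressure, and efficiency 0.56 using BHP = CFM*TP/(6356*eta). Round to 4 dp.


BHP = 17277 * 0.8 / (6356 * 0.56) = 3.8832 hp

3.8832 hp


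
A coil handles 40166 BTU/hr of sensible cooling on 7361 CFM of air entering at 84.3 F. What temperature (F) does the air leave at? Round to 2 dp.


dT = 40166/(1.08*7361) = 5.0524
T_leave = 84.3 - 5.0524 = 79.25 F

79.25 F


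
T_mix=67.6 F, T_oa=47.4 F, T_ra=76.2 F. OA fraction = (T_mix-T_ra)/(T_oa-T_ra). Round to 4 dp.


frac = (67.6 - 76.2) / (47.4 - 76.2) = 0.2986

0.2986
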